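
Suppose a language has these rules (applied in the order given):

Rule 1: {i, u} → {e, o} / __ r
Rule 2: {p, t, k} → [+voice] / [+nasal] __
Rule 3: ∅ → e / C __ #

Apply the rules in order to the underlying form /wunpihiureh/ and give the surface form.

Rule 1 (pre-rhotic lowering): /u/ is a high vowel immediately before /r/, so it lowers to [o]. /wunpihiureh/ → wunpihioreh.
Rule 2 (post-nasal voicing): /p/ is a voiceless stop immediately after the nasal /n/, so it voices to [b]. /wunpihioreh/ → wunbihioreh.
Rule 3 (final e-epenthesis): the form ends in the consonant /h/, so [e] is inserted word-finally. /wunbihioreh/ → wunbihiorehe.

wunbihiorehe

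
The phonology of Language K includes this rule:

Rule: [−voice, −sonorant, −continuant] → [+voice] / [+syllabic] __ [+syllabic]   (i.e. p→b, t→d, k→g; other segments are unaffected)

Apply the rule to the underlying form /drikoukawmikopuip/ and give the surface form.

/k/ is a voiceless stop between vowels /i/ and /o/, so it voices to [g].
/k/ is a voiceless stop between vowels /u/ and /a/, so it voices to [g].
/k/ is a voiceless stop between vowels /i/ and /o/, so it voices to [g].
/p/ is a voiceless stop between vowels /o/ and /u/, so it voices to [b].
Surface form: [drigougawmigobuip].

drigougawmigobuip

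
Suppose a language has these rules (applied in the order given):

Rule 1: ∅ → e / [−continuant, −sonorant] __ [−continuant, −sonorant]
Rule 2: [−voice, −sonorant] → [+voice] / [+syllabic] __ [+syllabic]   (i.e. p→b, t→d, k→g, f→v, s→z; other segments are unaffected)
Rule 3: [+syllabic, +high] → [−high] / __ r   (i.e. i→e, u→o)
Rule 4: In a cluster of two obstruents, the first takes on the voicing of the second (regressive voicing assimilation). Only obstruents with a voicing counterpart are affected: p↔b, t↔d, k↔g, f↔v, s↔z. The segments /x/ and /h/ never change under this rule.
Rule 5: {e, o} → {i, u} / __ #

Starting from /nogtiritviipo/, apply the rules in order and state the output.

nogederidviibu

Rule 1 (stop-cluster e-epenthesis): /g/ and /t/ form a stop–stop cluster, so [e] is inserted between them. /nogtiritviipo/ → nogetiritviipo.
Rule 2 (intervocalic voicing): /t/ is a voiceless obstruent between vowels /e/ and /i/, so it voices to [d]. /p/ is a voiceless obstruent between vowels /i/ and /o/, so it voices to [b]. /nogetiritviipo/ → nogediritviibo.
Rule 3 (pre-rhotic lowering): /i/ is a high vowel immediately before /r/, so it lowers to [e]. /nogediritviibo/ → nogederitviibo.
Rule 4 (regressive voicing assimilation): /t/ precedes the voiced obstruent /v/, so it voices to [d] by assimilation. /nogederitviibo/ → nogederidviibo.
Rule 5 (final vowel raising): /o/ is a mid vowel in word-final position, so it raises to [u]. /nogederidviibo/ → nogederidviibu.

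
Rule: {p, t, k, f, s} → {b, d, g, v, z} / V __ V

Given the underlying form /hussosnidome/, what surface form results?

hussosnidome

No segment of /hussosnidome/ meets the structural description of the rule, so the form surfaces unchanged.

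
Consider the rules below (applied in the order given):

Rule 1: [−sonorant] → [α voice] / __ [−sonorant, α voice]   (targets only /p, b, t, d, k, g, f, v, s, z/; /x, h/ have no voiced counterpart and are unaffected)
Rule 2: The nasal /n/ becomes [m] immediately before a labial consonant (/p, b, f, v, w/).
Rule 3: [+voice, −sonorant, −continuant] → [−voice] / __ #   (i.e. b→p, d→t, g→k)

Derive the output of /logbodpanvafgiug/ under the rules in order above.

logbotpamvavgiuk

Rule 1 (regressive voicing assimilation): /d/ precedes the voiceless obstruent /p/, so it devoices to [t] by assimilation. /f/ precedes the voiced obstruent /g/, so it voices to [v] by assimilation. /logbodpanvafgiug/ → logbotpanvavgiug.
Rule 2 (nasal place assimilation): /n/ precedes the labial consonant /v/, so it assimilates in place to [m]. /logbotpanvavgiug/ → logbotpamvavgiug.
Rule 3 (final devoicing): /g/ is a voiced stop in word-final position, so it devoices to [k]. /logbotpamvavgiug/ → logbotpamvavgiuk.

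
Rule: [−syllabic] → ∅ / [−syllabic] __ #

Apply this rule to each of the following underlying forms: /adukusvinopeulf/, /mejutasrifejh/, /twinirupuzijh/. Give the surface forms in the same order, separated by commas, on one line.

/adukusvinopeulf/: /f/ is the second consonant of a word-final cluster /lf/, so it deletes. → [adukusvinopeul].
/mejutasrifejh/: /h/ is the second consonant of a word-final cluster /jh/, so it deletes. → [mejutasrifej].
/twinirupuzijh/: /h/ is the second consonant of a word-final cluster /jh/, so it deletes. → [twinirupuzij].

adukusvinopeul, mejutasrifej, twinirupuzij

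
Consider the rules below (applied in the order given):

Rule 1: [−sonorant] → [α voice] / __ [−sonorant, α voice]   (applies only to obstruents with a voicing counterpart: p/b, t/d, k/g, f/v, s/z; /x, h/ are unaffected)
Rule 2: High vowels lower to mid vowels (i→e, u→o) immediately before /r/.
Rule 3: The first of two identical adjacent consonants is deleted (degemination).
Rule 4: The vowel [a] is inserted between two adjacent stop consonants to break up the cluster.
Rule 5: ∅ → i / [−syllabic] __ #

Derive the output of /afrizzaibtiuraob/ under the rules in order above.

afrizaipatioraobi

Rule 1 (regressive voicing assimilation): /b/ precedes the voiceless obstruent /t/, so it devoices to [p] by assimilation. /afrizzaibtiuraob/ → afrizzaiptiuraob.
Rule 2 (pre-rhotic lowering): /u/ is a high vowel immediately before /r/, so it lowers to [o]. /afrizzaiptiuraob/ → afrizzaiptioraob.
Rule 3 (degemination): /zz/ is a geminate; the first /z/ deletes. /afrizzaiptioraob/ → afrizaiptioraob.
Rule 4 (stop-cluster a-epenthesis): /p/ and /t/ form a stop–stop cluster, so [a] is inserted between them. /afrizaiptioraob/ → afrizaipatioraob.
Rule 5 (final i-epenthesis): the form ends in the consonant /b/, so [i] is inserted word-finally. /afrizaipatioraob/ → afrizaipatioraobi.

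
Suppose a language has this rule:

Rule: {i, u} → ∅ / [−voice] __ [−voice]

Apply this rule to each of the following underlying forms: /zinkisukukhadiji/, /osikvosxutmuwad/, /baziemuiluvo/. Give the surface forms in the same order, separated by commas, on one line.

zinkskkhadiji, oskvosxtmuwad, baziemuiluvo

/zinkisukukhadiji/: /i/ is a high vowel flanked by voiceless consonants /k/ and /s/, so it deletes. /u/ is a high vowel flanked by voiceless consonants /s/ and /k/, so it deletes. /u/ is a high vowel flanked by voiceless consonants /k/ and /k/, so it deletes. → [zinkskkhadiji].
/osikvosxutmuwad/: /i/ is a high vowel flanked by voiceless consonants /s/ and /k/, so it deletes. /u/ is a high vowel flanked by voiceless consonants /x/ and /t/, so it deletes. → [oskvosxtmuwad].
/baziemuiluvo/: the rule's environment is not met; surfaces unchanged as [baziemuiluvo].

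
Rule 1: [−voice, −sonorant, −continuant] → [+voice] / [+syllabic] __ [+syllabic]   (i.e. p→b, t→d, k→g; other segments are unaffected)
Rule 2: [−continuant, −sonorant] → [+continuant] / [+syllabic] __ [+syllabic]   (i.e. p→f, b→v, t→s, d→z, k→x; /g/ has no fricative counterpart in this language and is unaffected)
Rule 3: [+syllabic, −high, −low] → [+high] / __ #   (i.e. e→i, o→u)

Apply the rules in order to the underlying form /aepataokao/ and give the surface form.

Rule 1 (intervocalic voicing): /p/ is a voiceless stop between vowels /e/ and /a/, so it voices to [b]. /t/ is a voiceless stop between vowels /a/ and /a/, so it voices to [d]. /k/ is a voiceless stop between vowels /o/ and /a/, so it voices to [g]. /aepataokao/ → aebadaogao.
Rule 2 (intervocalic spirantization): /b/ is a stop between vowels /e/ and /a/, so it spirantizes to the fricative [v]. /d/ is a stop between vowels /a/ and /a/, so it spirantizes to the fricative [z]. /aebadaogao/ → aevazaogao.
Rule 3 (final vowel raising): /o/ is a mid vowel in word-final position, so it raises to [u]. /aevazaogao/ → aevazaogau.

aevazaogau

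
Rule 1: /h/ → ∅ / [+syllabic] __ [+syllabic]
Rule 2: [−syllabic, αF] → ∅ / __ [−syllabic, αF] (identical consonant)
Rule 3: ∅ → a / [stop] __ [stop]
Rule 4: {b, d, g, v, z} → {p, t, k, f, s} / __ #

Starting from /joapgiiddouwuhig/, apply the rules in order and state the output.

Rule 1 (intervocalic h-deletion): /h/ occurs between vowels /u/ and /i/, so it deletes. /joapgiiddouwuhig/ → joapgiiddouwuig.
Rule 2 (degemination): /dd/ is a geminate; the first /d/ deletes. /joapgiiddouwuig/ → joapgiidouwuig.
Rule 3 (stop-cluster a-epenthesis): /p/ and /g/ form a stop–stop cluster, so [a] is inserted between them. /joapgiidouwuig/ → joapagiidouwuig.
Rule 4 (final devoicing): /g/ is a voiced obstruent in word-final position, so it devoices to [k]. /joapagiidouwuig/ → joapagiidouwuik.

joapagiidouwuik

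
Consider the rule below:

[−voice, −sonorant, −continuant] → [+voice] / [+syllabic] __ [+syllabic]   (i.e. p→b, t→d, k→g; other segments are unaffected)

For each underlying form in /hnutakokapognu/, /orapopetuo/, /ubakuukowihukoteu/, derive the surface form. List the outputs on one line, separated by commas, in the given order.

hnudagogabognu, orabobeduo, ubaguugowihugodeu

/hnutakokapognu/: /t/ is a voiceless stop between vowels /u/ and /a/, so it voices to [d]. /k/ is a voiceless stop between vowels /a/ and /o/, so it voices to [g]. /k/ is a voiceless stop between vowels /o/ and /a/, so it voices to [g]. /p/ is a voiceless stop between vowels /a/ and /o/, so it voices to [b]. → [hnudagogabognu].
/orapopetuo/: /p/ is a voiceless stop between vowels /a/ and /o/, so it voices to [b]. /p/ is a voiceless stop between vowels /o/ and /e/, so it voices to [b]. /t/ is a voiceless stop between vowels /e/ and /u/, so it voices to [d]. → [orabobeduo].
/ubakuukowihukoteu/: /k/ is a voiceless stop between vowels /a/ and /u/, so it voices to [g]. /k/ is a voiceless stop between vowels /u/ and /o/, so it voices to [g]. /k/ is a voiceless stop between vowels /u/ and /o/, so it voices to [g]. /t/ is a voiceless stop between vowels /o/ and /e/, so it voices to [d]. → [ubaguugowihugodeu].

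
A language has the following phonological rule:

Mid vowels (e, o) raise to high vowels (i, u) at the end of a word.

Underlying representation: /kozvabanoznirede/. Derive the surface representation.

kozvabanozniredi

Scanning /kozvabanoznirede/: /o/ at position 2 is not in the conditioning environment; /o/ at position 9 is not in the conditioning environment; /e/ at position 14 is not in the conditioning environment; /e/ is a mid vowel in word-final position, so it raises to [i].
Result: [kozvabanozniredi].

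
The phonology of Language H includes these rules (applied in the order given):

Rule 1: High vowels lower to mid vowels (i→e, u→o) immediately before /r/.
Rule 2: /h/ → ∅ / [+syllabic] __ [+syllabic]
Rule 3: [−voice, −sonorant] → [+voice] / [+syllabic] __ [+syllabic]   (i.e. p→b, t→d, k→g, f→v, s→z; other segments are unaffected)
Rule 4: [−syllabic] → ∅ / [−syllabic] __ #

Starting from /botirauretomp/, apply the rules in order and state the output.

Rule 1 (pre-rhotic lowering): /i/ is a high vowel immediately before /r/, so it lowers to [e]. /u/ is a high vowel immediately before /r/, so it lowers to [o]. /botirauretomp/ → boteraoretomp.
Rule 2 (intervocalic h-deletion): no segment meets the environment; /boteraoretomp/ is unchanged.
Rule 3 (intervocalic voicing): /t/ is a voiceless obstruent between vowels /o/ and /e/, so it voices to [d]. /t/ is a voiceless obstruent between vowels /e/ and /o/, so it voices to [d]. /boteraoretomp/ → boderaoredomp.
Rule 4 (final cluster simplification): /p/ is the second consonant of a word-final cluster /mp/, so it deletes. /boderaoredomp/ → boderaoredom.

boderaoredom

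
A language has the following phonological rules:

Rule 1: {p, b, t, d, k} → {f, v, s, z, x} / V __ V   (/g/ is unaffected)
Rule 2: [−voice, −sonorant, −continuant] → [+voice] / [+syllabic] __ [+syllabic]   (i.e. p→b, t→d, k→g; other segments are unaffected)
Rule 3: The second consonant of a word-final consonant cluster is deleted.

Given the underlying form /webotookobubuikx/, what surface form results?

wevosooxovuvuik

Rule 1 (intervocalic spirantization): /b/ is a stop between vowels /e/ and /o/, so it spirantizes to the fricative [v]. /t/ is a stop between vowels /o/ and /o/, so it spirantizes to the fricative [s]. /k/ is a stop between vowels /o/ and /o/, so it spirantizes to the fricative [x]. /b/ is a stop between vowels /o/ and /u/, so it spirantizes to the fricative [v]. /b/ is a stop between vowels /u/ and /u/, so it spirantizes to the fricative [v]. /webotookobubuikx/ → wevosooxovuvuikx.
Rule 2 (intervocalic voicing): no segment meets the environment; /wevosooxovuvuikx/ is unchanged.
Rule 3 (final cluster simplification): /x/ is the second consonant of a word-final cluster /kx/, so it deletes. /wevosooxovuvuikx/ → wevosooxovuvuik.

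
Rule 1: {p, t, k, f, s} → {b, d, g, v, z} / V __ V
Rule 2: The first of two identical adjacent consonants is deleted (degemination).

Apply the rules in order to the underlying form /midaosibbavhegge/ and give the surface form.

Rule 1 (intervocalic voicing): /s/ is a voiceless obstruent between vowels /o/ and /i/, so it voices to [z]. /midaosibbavhegge/ → midaozibbavhegge.
Rule 2 (degemination): /bb/ is a geminate; the first /b/ deletes. /gg/ is a geminate; the first /g/ deletes. /midaozibbavhegge/ → midaozibavhege.

midaozibavhege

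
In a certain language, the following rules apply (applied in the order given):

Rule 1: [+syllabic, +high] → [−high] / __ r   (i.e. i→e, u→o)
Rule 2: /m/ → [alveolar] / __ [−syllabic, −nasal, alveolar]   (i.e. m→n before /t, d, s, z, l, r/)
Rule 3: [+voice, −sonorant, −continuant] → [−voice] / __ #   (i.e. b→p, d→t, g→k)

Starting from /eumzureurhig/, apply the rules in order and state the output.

eunzoreorhik

Rule 1 (pre-rhotic lowering): /u/ is a high vowel immediately before /r/, so it lowers to [o]. /u/ is a high vowel immediately before /r/, so it lowers to [o]. /eumzureurhig/ → eumzoreorhig.
Rule 2 (nasal place assimilation): /m/ precedes the alveolar consonant /z/, so it assimilates in place to [n]. /eumzoreorhig/ → eunzoreorhig.
Rule 3 (final devoicing): /g/ is a voiced stop in word-final position, so it devoices to [k]. /eunzoreorhig/ → eunzoreorhik.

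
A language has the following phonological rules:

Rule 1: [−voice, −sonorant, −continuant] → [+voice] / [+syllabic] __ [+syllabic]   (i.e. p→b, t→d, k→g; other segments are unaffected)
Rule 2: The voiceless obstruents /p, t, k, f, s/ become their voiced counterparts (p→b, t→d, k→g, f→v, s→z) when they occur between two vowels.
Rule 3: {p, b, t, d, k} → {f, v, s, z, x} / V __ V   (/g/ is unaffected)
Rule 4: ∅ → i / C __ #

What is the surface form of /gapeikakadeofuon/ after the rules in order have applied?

gaveigagazeovuoni

Rule 1 (intervocalic voicing): /p/ is a voiceless stop between vowels /a/ and /e/, so it voices to [b]. /k/ is a voiceless stop between vowels /i/ and /a/, so it voices to [g]. /k/ is a voiceless stop between vowels /a/ and /a/, so it voices to [g]. /gapeikakadeofuon/ → gabeigagadeofuon.
Rule 2 (intervocalic voicing): /f/ is a voiceless obstruent between vowels /o/ and /u/, so it voices to [v]. /gabeigagadeofuon/ → gabeigagadeovuon.
Rule 3 (intervocalic spirantization): /b/ is a stop between vowels /a/ and /e/, so it spirantizes to the fricative [v]. /d/ is a stop between vowels /a/ and /e/, so it spirantizes to the fricative [z]. /gabeigagadeovuon/ → gaveigagazeovuon.
Rule 4 (final i-epenthesis): the form ends in the consonant /n/, so [i] is inserted word-finally. /gaveigagazeovuon/ → gaveigagazeovuoni.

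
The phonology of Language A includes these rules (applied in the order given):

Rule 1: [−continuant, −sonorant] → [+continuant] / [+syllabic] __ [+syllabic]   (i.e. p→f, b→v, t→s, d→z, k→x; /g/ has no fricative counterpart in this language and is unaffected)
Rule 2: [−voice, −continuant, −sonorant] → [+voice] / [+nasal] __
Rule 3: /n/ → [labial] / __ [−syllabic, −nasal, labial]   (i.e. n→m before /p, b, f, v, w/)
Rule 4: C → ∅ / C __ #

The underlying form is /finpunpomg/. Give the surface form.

fimbumbom

Rule 1 (intervocalic spirantization): no segment meets the environment; /finpunpomg/ is unchanged.
Rule 2 (post-nasal voicing): /p/ is a voiceless stop immediately after the nasal /n/, so it voices to [b]. /p/ is a voiceless stop immediately after the nasal /n/, so it voices to [b]. /finpunpomg/ → finbunbomg.
Rule 3 (nasal place assimilation): /n/ precedes the labial consonant /b/, so it assimilates in place to [m]. /n/ precedes the labial consonant /b/, so it assimilates in place to [m]. /finbunbomg/ → fimbumbomg.
Rule 4 (final cluster simplification): /g/ is the second consonant of a word-final cluster /mg/, so it deletes. /fimbumbomg/ → fimbumbom.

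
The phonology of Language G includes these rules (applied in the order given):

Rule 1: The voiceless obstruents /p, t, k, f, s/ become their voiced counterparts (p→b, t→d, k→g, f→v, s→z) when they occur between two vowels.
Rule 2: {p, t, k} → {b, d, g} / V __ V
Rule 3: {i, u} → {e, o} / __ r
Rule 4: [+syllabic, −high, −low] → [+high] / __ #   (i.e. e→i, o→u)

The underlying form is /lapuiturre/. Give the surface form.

Rule 1 (intervocalic voicing): /p/ is a voiceless obstruent between vowels /a/ and /u/, so it voices to [b]. /t/ is a voiceless obstruent between vowels /i/ and /u/, so it voices to [d]. /lapuiturre/ → labuidurre.
Rule 2 (intervocalic voicing): no segment meets the environment; /labuidurre/ is unchanged.
Rule 3 (pre-rhotic lowering): /u/ is a high vowel immediately before /r/, so it lowers to [o]. /labuidurre/ → labuidorre.
Rule 4 (final vowel raising): /e/ is a mid vowel in word-final position, so it raises to [i]. /labuidorre/ → labuidorri.

labuidorri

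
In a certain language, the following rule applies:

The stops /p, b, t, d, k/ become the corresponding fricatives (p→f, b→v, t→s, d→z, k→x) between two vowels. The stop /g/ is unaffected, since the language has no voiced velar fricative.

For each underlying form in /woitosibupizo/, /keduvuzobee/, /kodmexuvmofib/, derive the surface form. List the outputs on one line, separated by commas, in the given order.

woisosivufizo, kezuvuzovee, kodmexuvmofib

/woitosibupizo/: /t/ is a stop between vowels /i/ and /o/, so it spirantizes to the fricative [s]. /b/ is a stop between vowels /i/ and /u/, so it spirantizes to the fricative [v]. /p/ is a stop between vowels /u/ and /i/, so it spirantizes to the fricative [f]. → [woisosivufizo].
/keduvuzobee/: /d/ is a stop between vowels /e/ and /u/, so it spirantizes to the fricative [z]. /b/ is a stop between vowels /o/ and /e/, so it spirantizes to the fricative [v]. → [kezuvuzovee].
/kodmexuvmofib/: the rule's environment is not met; surfaces unchanged as [kodmexuvmofib].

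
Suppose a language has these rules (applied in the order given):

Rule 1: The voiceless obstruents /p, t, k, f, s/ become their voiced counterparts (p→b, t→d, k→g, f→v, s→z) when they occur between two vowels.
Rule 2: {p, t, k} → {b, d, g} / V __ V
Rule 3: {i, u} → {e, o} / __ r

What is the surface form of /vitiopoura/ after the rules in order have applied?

vidioboora

Rule 1 (intervocalic voicing): /t/ is a voiceless obstruent between vowels /i/ and /i/, so it voices to [d]. /p/ is a voiceless obstruent between vowels /o/ and /o/, so it voices to [b]. /vitiopoura/ → vidioboura.
Rule 2 (intervocalic voicing): no segment meets the environment; /vidioboura/ is unchanged.
Rule 3 (pre-rhotic lowering): /u/ is a high vowel immediately before /r/, so it lowers to [o]. /vidioboura/ → vidioboora.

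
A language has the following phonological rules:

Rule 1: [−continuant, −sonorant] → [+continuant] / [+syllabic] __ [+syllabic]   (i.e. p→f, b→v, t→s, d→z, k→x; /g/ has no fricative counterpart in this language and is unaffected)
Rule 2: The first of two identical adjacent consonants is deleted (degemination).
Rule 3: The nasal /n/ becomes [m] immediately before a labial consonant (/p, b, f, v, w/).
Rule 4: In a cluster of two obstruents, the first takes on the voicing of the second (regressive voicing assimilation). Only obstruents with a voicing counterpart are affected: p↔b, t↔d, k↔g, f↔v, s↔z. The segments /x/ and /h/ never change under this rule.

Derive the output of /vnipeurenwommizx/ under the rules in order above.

vnifeuremwomisx

Rule 1 (intervocalic spirantization): /p/ is a stop between vowels /i/ and /e/, so it spirantizes to the fricative [f]. /vnipeurenwommizx/ → vnifeurenwommizx.
Rule 2 (degemination): /mm/ is a geminate; the first /m/ deletes. /vnifeurenwommizx/ → vnifeurenwomizx.
Rule 3 (nasal place assimilation): /n/ precedes the labial consonant /w/, so it assimilates in place to [m]. /vnifeurenwomizx/ → vnifeuremwomizx.
Rule 4 (regressive voicing assimilation): /z/ precedes the voiceless obstruent /x/, so it devoices to [s] by assimilation. /vnifeuremwomizx/ → vnifeuremwomisx.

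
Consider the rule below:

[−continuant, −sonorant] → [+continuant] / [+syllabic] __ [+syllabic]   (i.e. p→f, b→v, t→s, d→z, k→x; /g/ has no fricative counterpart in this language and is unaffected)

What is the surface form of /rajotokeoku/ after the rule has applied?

rajosoxeoxu

/t/ is a stop between vowels /o/ and /o/, so it spirantizes to the fricative [s].
/k/ is a stop between vowels /o/ and /e/, so it spirantizes to the fricative [x].
/k/ is a stop between vowels /o/ and /u/, so it spirantizes to the fricative [x].
Surface form: [rajosoxeoxu].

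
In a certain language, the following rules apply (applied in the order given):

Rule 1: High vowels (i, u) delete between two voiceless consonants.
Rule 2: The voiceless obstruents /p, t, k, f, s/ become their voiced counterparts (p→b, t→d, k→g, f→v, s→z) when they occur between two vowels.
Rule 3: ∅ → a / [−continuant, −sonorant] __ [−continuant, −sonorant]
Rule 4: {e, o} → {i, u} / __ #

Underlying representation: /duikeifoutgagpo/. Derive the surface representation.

duigeivoutagagapu

Rule 1 (high vowel syncope): no segment meets the environment; /duikeifoutgagpo/ is unchanged.
Rule 2 (intervocalic voicing): /k/ is a voiceless obstruent between vowels /i/ and /e/, so it voices to [g]. /f/ is a voiceless obstruent between vowels /i/ and /o/, so it voices to [v]. /duikeifoutgagpo/ → duigeivoutgagpo.
Rule 3 (stop-cluster a-epenthesis): /t/ and /g/ form a stop–stop cluster, so [a] is inserted between them. /g/ and /p/ form a stop–stop cluster, so [a] is inserted between them. /duigeivoutgagpo/ → duigeivoutagagapo.
Rule 4 (final vowel raising): /o/ is a mid vowel in word-final position, so it raises to [u]. /duigeivoutagagapo/ → duigeivoutagagapu.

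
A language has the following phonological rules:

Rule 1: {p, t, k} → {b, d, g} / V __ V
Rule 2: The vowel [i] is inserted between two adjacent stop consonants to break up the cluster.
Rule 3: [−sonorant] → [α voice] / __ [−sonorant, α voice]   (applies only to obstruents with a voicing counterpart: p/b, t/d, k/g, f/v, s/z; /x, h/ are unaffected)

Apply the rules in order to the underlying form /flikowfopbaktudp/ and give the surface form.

Rule 1 (intervocalic voicing): /k/ is a voiceless stop between vowels /i/ and /o/, so it voices to [g]. /flikowfopbaktudp/ → fligowfopbaktudp.
Rule 2 (stop-cluster i-epenthesis): /p/ and /b/ form a stop–stop cluster, so [i] is inserted between them. /k/ and /t/ form a stop–stop cluster, so [i] is inserted between them. /d/ and /p/ form a stop–stop cluster, so [i] is inserted between them. /fligowfopbaktudp/ → fligowfopibakitudip.
Rule 3 (regressive voicing assimilation): no segment meets the environment; /fligowfopibakitudip/ is unchanged.

fligowfopibakitudip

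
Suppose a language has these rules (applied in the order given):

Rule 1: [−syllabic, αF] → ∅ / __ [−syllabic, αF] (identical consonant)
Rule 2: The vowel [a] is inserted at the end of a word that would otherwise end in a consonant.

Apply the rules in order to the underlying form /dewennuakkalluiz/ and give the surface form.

Rule 1 (degemination): /nn/ is a geminate; the first /n/ deletes. /kk/ is a geminate; the first /k/ deletes. /ll/ is a geminate; the first /l/ deletes. /dewennuakkalluiz/ → dewenuakaluiz.
Rule 2 (final a-epenthesis): the form ends in the consonant /z/, so [a] is inserted word-finally. /dewenuakaluiz/ → dewenuakaluiza.

dewenuakaluiza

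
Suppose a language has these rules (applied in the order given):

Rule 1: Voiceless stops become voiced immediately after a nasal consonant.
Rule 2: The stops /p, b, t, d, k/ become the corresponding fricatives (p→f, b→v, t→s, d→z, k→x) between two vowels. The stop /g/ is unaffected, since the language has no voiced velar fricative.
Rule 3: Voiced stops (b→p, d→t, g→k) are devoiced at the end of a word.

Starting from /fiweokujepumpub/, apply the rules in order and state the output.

Rule 1 (post-nasal voicing): /p/ is a voiceless stop immediately after the nasal /m/, so it voices to [b]. /fiweokujepumpub/ → fiweokujepumbub.
Rule 2 (intervocalic spirantization): /k/ is a stop between vowels /o/ and /u/, so it spirantizes to the fricative [x]. /p/ is a stop between vowels /e/ and /u/, so it spirantizes to the fricative [f]. /fiweokujepumbub/ → fiweoxujefumbub.
Rule 3 (final devoicing): /b/ is a voiced stop in word-final position, so it devoices to [p]. /fiweoxujefumbub/ → fiweoxujefumbup.

fiweoxujefumbup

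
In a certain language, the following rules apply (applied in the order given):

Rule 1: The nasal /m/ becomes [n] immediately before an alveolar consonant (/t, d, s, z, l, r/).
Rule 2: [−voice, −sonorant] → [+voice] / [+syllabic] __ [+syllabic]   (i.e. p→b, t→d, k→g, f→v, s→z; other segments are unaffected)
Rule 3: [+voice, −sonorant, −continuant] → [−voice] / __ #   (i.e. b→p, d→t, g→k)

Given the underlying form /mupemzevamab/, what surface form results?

mubenzevamap

Rule 1 (nasal place assimilation): /m/ precedes the alveolar consonant /z/, so it assimilates in place to [n]. /mupemzevamab/ → mupenzevamab.
Rule 2 (intervocalic voicing): /p/ is a voiceless obstruent between vowels /u/ and /e/, so it voices to [b]. /mupenzevamab/ → mubenzevamab.
Rule 3 (final devoicing): /b/ is a voiced stop in word-final position, so it devoices to [p]. /mubenzevamab/ → mubenzevamap.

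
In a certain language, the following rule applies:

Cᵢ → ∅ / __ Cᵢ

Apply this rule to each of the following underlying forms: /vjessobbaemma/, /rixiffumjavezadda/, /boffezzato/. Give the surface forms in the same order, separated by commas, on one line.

/vjessobbaemma/: /ss/ is a geminate; the first /s/ deletes. /bb/ is a geminate; the first /b/ deletes. /mm/ is a geminate; the first /m/ deletes. → [vjesobaema].
/rixiffumjavezadda/: /ff/ is a geminate; the first /f/ deletes. /dd/ is a geminate; the first /d/ deletes. → [rixifumjavezada].
/boffezzato/: /ff/ is a geminate; the first /f/ deletes. /zz/ is a geminate; the first /z/ deletes. → [bofezato].

vjesobaema, rixifumjavezada, bofezato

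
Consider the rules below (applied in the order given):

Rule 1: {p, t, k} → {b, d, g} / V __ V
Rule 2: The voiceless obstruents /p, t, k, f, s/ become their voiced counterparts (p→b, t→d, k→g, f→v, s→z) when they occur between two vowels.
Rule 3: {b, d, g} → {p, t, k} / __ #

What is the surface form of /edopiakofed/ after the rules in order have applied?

Rule 1 (intervocalic voicing): /p/ is a voiceless stop between vowels /o/ and /i/, so it voices to [b]. /k/ is a voiceless stop between vowels /a/ and /o/, so it voices to [g]. /edopiakofed/ → edobiagofed.
Rule 2 (intervocalic voicing): /f/ is a voiceless obstruent between vowels /o/ and /e/, so it voices to [v]. /edobiagofed/ → edobiagoved.
Rule 3 (final devoicing): /d/ is a voiced stop in word-final position, so it devoices to [t]. /edobiagoved/ → edobiagovet.

edobiagovet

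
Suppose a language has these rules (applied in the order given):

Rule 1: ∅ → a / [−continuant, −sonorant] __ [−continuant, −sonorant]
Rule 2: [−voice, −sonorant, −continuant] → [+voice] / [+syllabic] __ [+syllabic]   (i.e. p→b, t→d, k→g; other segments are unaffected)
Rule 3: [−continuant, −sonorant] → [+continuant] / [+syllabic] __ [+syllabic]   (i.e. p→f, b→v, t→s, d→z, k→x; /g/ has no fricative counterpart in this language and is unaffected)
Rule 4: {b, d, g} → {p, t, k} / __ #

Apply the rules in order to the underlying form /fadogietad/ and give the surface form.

fazogiezat

Rule 1 (stop-cluster a-epenthesis): no segment meets the environment; /fadogietad/ is unchanged.
Rule 2 (intervocalic voicing): /t/ is a voiceless stop between vowels /e/ and /a/, so it voices to [d]. /fadogietad/ → fadogiedad.
Rule 3 (intervocalic spirantization): /d/ is a stop between vowels /a/ and /o/, so it spirantizes to the fricative [z]. /d/ is a stop between vowels /e/ and /a/, so it spirantizes to the fricative [z]. /fadogiedad/ → fazogiezad.
Rule 4 (final devoicing): /d/ is a voiced stop in word-final position, so it devoices to [t]. /fazogiezad/ → fazogiezat.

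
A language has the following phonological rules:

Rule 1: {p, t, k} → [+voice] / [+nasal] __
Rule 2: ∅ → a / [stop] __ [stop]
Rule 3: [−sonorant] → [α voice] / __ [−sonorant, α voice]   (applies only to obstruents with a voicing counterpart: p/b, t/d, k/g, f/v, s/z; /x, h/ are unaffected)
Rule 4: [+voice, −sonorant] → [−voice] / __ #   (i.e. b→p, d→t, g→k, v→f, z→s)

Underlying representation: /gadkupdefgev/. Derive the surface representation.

Rule 1 (post-nasal voicing): no segment meets the environment; /gadkupdefgev/ is unchanged.
Rule 2 (stop-cluster a-epenthesis): /d/ and /k/ form a stop–stop cluster, so [a] is inserted between them. /p/ and /d/ form a stop–stop cluster, so [a] is inserted between them. /gadkupdefgev/ → gadakupadefgev.
Rule 3 (regressive voicing assimilation): /f/ precedes the voiced obstruent /g/, so it voices to [v] by assimilation. /gadakupadefgev/ → gadakupadevgev.
Rule 4 (final devoicing): /v/ is a voiced obstruent in word-final position, so it devoices to [f]. /gadakupadevgev/ → gadakupadevgef.

gadakupadevgef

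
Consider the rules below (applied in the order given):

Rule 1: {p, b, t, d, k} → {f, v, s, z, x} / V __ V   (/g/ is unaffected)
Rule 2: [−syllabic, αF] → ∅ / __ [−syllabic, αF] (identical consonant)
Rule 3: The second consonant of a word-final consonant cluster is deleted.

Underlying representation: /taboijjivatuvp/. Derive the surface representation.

tavoijivasuv

Rule 1 (intervocalic spirantization): /b/ is a stop between vowels /a/ and /o/, so it spirantizes to the fricative [v]. /t/ is a stop between vowels /a/ and /u/, so it spirantizes to the fricative [s]. /taboijjivatuvp/ → tavoijjivasuvp.
Rule 2 (degemination): /jj/ is a geminate; the first /j/ deletes. /tavoijjivasuvp/ → tavoijivasuvp.
Rule 3 (final cluster simplification): /p/ is the second consonant of a word-final cluster /vp/, so it deletes. /tavoijivasuvp/ → tavoijivasuv.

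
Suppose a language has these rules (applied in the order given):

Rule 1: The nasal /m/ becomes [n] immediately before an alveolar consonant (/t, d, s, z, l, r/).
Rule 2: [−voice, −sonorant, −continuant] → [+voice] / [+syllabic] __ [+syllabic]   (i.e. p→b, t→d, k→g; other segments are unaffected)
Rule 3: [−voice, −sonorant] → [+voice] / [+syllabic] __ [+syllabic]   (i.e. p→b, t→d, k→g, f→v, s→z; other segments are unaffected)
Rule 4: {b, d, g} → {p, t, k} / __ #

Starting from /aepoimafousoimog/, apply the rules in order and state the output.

aeboimavouzoimok

Rule 1 (nasal place assimilation): no segment meets the environment; /aepoimafousoimog/ is unchanged.
Rule 2 (intervocalic voicing): /p/ is a voiceless stop between vowels /e/ and /o/, so it voices to [b]. /aepoimafousoimog/ → aeboimafousoimog.
Rule 3 (intervocalic voicing): /f/ is a voiceless obstruent between vowels /a/ and /o/, so it voices to [v]. /s/ is a voiceless obstruent between vowels /u/ and /o/, so it voices to [z]. /aeboimafousoimog/ → aeboimavouzoimog.
Rule 4 (final devoicing): /g/ is a voiced stop in word-final position, so it devoices to [k]. /aeboimavouzoimog/ → aeboimavouzoimok.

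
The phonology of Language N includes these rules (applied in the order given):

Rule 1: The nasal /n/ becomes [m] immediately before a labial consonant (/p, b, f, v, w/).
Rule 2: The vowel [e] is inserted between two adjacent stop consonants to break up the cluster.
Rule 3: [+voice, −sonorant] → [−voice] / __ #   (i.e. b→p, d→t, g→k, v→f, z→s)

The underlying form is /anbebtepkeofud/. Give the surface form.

Rule 1 (nasal place assimilation): /n/ precedes the labial consonant /b/, so it assimilates in place to [m]. /anbebtepkeofud/ → ambebtepkeofud.
Rule 2 (stop-cluster e-epenthesis): /b/ and /t/ form a stop–stop cluster, so [e] is inserted between them. /p/ and /k/ form a stop–stop cluster, so [e] is inserted between them. /ambebtepkeofud/ → ambebetepekeofud.
Rule 3 (final devoicing): /d/ is a voiced obstruent in word-final position, so it devoices to [t]. /ambebetepekeofud/ → ambebetepekeofut.

ambebetepekeofut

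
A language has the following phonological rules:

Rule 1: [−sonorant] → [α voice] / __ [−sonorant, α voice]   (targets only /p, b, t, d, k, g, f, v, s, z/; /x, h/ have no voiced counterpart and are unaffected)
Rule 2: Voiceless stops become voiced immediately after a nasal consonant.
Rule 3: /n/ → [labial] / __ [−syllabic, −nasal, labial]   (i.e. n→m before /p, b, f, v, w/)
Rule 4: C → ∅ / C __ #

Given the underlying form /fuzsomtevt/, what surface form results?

Rule 1 (regressive voicing assimilation): /z/ precedes the voiceless obstruent /s/, so it devoices to [s] by assimilation. /v/ precedes the voiceless obstruent /t/, so it devoices to [f] by assimilation. /fuzsomtevt/ → fussomteft.
Rule 2 (post-nasal voicing): /t/ is a voiceless stop immediately after the nasal /m/, so it voices to [d]. /fussomteft/ → fussomdeft.
Rule 3 (nasal place assimilation): no segment meets the environment; /fussomdeft/ is unchanged.
Rule 4 (final cluster simplification): /t/ is the second consonant of a word-final cluster /ft/, so it deletes. /fussomdeft/ → fussomdef.

fussomdef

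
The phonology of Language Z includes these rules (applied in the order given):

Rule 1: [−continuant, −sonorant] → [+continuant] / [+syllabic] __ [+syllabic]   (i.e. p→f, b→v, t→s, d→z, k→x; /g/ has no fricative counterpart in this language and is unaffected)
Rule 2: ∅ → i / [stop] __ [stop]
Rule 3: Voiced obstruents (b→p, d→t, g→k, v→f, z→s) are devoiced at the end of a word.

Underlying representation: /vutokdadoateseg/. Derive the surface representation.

Rule 1 (intervocalic spirantization): /t/ is a stop between vowels /u/ and /o/, so it spirantizes to the fricative [s]. /d/ is a stop between vowels /a/ and /o/, so it spirantizes to the fricative [z]. /t/ is a stop between vowels /a/ and /e/, so it spirantizes to the fricative [s]. /vutokdadoateseg/ → vusokdazoaseseg.
Rule 2 (stop-cluster i-epenthesis): /k/ and /d/ form a stop–stop cluster, so [i] is inserted between them. /vusokdazoaseseg/ → vusokidazoaseseg.
Rule 3 (final devoicing): /g/ is a voiced obstruent in word-final position, so it devoices to [k]. /vusokidazoaseseg/ → vusokidazoasesek.

vusokidazoasesek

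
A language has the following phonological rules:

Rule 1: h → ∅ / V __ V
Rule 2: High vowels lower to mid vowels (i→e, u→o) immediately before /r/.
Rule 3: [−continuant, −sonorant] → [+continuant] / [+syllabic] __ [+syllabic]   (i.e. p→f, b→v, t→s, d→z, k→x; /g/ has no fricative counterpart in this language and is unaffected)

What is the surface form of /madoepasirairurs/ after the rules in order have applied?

Rule 1 (intervocalic h-deletion): no segment meets the environment; /madoepasirairurs/ is unchanged.
Rule 2 (pre-rhotic lowering): /i/ is a high vowel immediately before /r/, so it lowers to [e]. /i/ is a high vowel immediately before /r/, so it lowers to [e]. /u/ is a high vowel immediately before /r/, so it lowers to [o]. /madoepasirairurs/ → madoepaseraerors.
Rule 3 (intervocalic spirantization): /d/ is a stop between vowels /a/ and /o/, so it spirantizes to the fricative [z]. /p/ is a stop between vowels /e/ and /a/, so it spirantizes to the fricative [f]. /madoepaseraerors/ → mazoefaseraerors.

mazoefaseraerors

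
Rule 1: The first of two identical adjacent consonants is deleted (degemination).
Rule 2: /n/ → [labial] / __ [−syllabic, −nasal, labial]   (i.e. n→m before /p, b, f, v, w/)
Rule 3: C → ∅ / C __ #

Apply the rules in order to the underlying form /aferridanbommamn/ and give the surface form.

Rule 1 (degemination): /rr/ is a geminate; the first /r/ deletes. /mm/ is a geminate; the first /m/ deletes. /aferridanbommamn/ → aferidanbomamn.
Rule 2 (nasal place assimilation): /n/ precedes the labial consonant /b/, so it assimilates in place to [m]. /aferidanbomamn/ → aferidambomamn.
Rule 3 (final cluster simplification): /n/ is the second consonant of a word-final cluster /mn/, so it deletes. /aferidambomamn/ → aferidambomam.

aferidambomam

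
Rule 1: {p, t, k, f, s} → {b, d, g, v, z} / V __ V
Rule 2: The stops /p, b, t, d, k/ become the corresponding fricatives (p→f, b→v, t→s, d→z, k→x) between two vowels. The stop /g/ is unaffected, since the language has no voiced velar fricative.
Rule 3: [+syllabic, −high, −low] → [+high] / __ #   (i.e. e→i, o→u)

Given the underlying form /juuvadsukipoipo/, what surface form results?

juuvadsugivoivu

Rule 1 (intervocalic voicing): /k/ is a voiceless obstruent between vowels /u/ and /i/, so it voices to [g]. /p/ is a voiceless obstruent between vowels /i/ and /o/, so it voices to [b]. /p/ is a voiceless obstruent between vowels /i/ and /o/, so it voices to [b]. /juuvadsukipoipo/ → juuvadsugiboibo.
Rule 2 (intervocalic spirantization): /b/ is a stop between vowels /i/ and /o/, so it spirantizes to the fricative [v]. /b/ is a stop between vowels /i/ and /o/, so it spirantizes to the fricative [v]. /juuvadsugiboibo/ → juuvadsugivoivo.
Rule 3 (final vowel raising): /o/ is a mid vowel in word-final position, so it raises to [u]. /juuvadsugivoivo/ → juuvadsugivoivu.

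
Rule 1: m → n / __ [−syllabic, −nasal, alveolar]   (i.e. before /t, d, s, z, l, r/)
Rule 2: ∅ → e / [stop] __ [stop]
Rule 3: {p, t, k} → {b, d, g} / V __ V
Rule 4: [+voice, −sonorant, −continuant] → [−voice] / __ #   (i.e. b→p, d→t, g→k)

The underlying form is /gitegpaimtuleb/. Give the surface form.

gidegebaintulep

Rule 1 (nasal place assimilation): /m/ precedes the alveolar consonant /t/, so it assimilates in place to [n]. /gitegpaimtuleb/ → gitegpaintuleb.
Rule 2 (stop-cluster e-epenthesis): /g/ and /p/ form a stop–stop cluster, so [e] is inserted between them. /gitegpaintuleb/ → gitegepaintuleb.
Rule 3 (intervocalic voicing): /t/ is a voiceless stop between vowels /i/ and /e/, so it voices to [d]. /p/ is a voiceless stop between vowels /e/ and /a/, so it voices to [b]. /gitegepaintuleb/ → gidegebaintuleb.
Rule 4 (final devoicing): /b/ is a voiced stop in word-final position, so it devoices to [p]. /gidegebaintuleb/ → gidegebaintulep.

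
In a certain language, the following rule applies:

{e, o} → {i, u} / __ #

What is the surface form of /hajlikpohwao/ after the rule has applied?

hajlikpohwau

/o/ is a mid vowel in word-final position, so it raises to [u].
The other instance of /o/ does not occur in the required environment and remains unchanged.
Surface form: [hajlikpohwau].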